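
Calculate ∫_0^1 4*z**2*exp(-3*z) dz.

8/27 - 68*exp(-3)/27

Integrate by parts twice (u = z^2, dv = 4*exp(-3*z) dz).
An antiderivative is F(z) = (-36*z**2 - 24*z - 8)*exp(-3*z)/27.
Then F(1) - F(0) = (-68*exp(-3)/27) - (-8/27) = 8/27 - 68*exp(-3)/27.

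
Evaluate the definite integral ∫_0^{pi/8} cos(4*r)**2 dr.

pi/16

Use the identity cos^2(4*r) = (1 + cos(8*r))/2.
An antiderivative is F(r) = r/2 + sin(8*r)/16.
Then F(pi/8) - F(0) = (pi/16) - (0) = pi/16.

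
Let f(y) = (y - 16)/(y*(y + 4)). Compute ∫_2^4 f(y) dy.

-5*log(3) + 6*log(2)

Factor the denominator: y**2 + 4*y = (y + 4)y.
Partial fractions: (y - 16)/(y*(y + 4)) = 5/(y + 4) - 4/y.
An antiderivative is F(y) = -4*log(y) + 5*log(y + 4).
Then F(4) - F(2) = (7*log(2)) - (log(2) + 5*log(3)) = -5*log(3) + 6*log(2).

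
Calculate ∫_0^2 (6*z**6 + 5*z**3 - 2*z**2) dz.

2612/21

By the power rule, an antiderivative is F(z) = 6*z**7/7 + 5*z**4/4 - 2*z**3/3.
Then F(2) - F(0) = (2612/21) - (0) = 2612/21.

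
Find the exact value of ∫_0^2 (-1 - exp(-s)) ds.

An antiderivative is F(s) = -s + exp(-s).
Then F(2) - F(0) = (-2 + exp(-2)) - (1) = -3 + exp(-2).

-3 + exp(-2)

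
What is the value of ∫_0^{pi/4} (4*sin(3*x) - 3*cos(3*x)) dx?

sqrt(2)/6 + 4/3

An antiderivative is F(x) = -sin(3*x) - 4*cos(3*x)/3.
Then F(pi/4) - F(0) = (sqrt(2)/6) - (-4/3) = sqrt(2)/6 + 4/3.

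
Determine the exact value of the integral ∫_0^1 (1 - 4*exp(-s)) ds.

-3 + 4*exp(-1)

An antiderivative is F(s) = s + 4*exp(-s).
Then F(1) - F(0) = (1 + 4*exp(-1)) - (4) = -3 + 4*exp(-1).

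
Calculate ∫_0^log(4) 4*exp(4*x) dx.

Let u = exp(x), so du = exp(x) dx. When x = 0, u = 1; when x = log(4), u = 4.
The integral becomes 4·∫ u**3 du from 1 to 4, with antiderivative u**4.
Back in x: F(x) = exp(4*x).
Then F(log(4)) - F(0) = (256) - (1) = 255.

255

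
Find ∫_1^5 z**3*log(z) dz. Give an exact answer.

-39 + 625*log(5)/4

Integrate by parts once (u = ln z, dv = z**3 dz).
An antiderivative is F(z) = z**4*(4*log(z) - 1)/16.
Then F(5) - F(1) = (-625/16 + 625*log(5)/4) - (-1/16) = -39 + 625*log(5)/4.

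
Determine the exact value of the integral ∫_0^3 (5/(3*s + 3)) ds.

An antiderivative is F(s) = 5*log(3*s + 3)/3.
Then F(3) - F(0) = (5*log(12)/3) - (5*log(3)/3) = 10*log(2)/3.

10*log(2)/3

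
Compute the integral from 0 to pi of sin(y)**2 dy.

pi/2

Use the identity sin^2(y) = (1 - cos(2*y))/2.
An antiderivative is F(y) = y/2 - sin(2*y)/4.
Then F(pi) - F(0) = (pi/2) - (0) = pi/2.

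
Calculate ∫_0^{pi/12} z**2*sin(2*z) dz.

-1/4 - sqrt(3)*pi**2/576 + pi/48 + sqrt(3)/8

Integrate by parts twice (u = z^2, dv = sin(2*z) dz).
An antiderivative is F(z) = -z**2*cos(2*z)/2 + z*sin(2*z)/2 + cos(2*z)/4.
Then F(pi/12) - F(0) = (-sqrt(3)*pi**2/576 + pi/48 + sqrt(3)/8) - (1/4) = -1/4 - sqrt(3)*pi**2/576 + pi/48 + sqrt(3)/8.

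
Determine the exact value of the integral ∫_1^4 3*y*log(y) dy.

-45/4 + 48*log(2)

Integrate by parts once (u = ln y, dv = 3*y dy).
An antiderivative is F(y) = 3*y**2*(2*log(y) - 1)/4.
Then F(4) - F(1) = (-12 + 48*log(2)) - (-3/4) = -45/4 + 48*log(2).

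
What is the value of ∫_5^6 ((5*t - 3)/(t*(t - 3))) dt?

Factor the denominator: t**2 - 3*t = t(t - 3).
Partial fractions: (5*t - 3)/(t*(t - 3)) = 1/t + 4/(t - 3).
An antiderivative is F(t) = log(t) + 4*log(t - 3).
Then F(6) - F(5) = (log(2) + 5*log(3)) - (log(80)) = -3*log(2) - log(5) + 5*log(3).

-3*log(2) - log(5) + 5*log(3)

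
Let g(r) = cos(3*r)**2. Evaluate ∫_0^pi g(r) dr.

pi/2

Use the identity cos^2(3*r) = (1 + cos(6*r))/2.
An antiderivative is F(r) = r/2 + sin(6*r)/12.
Then F(pi) - F(0) = (pi/2) - (0) = pi/2.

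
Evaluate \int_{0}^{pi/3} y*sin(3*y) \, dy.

Integrate by parts once (u = y, dv = sin(3*y) dy).
An antiderivative is F(y) = -y*cos(3*y)/3 + sin(3*y)/9.
Then F(pi/3) - F(0) = (pi/9) - (0) = pi/9.

pi/9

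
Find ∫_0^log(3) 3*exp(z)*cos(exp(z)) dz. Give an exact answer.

-3*sin(1) + 3*sin(3)

Let u = exp(z), so du = exp(z) dz. When z = 0, u = 1; when z = log(3), u = 3.
The integral becomes 3·∫ cos(u) du from 1 to 3, with antiderivative 3*sin(u).
Back in z: F(z) = 3*sin(exp(z)).
Then F(log(3)) - F(0) = (3*sin(3)) - (3*sin(1)) = -3*sin(1) + 3*sin(3).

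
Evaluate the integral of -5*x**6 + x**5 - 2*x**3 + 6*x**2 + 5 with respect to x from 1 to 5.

-372700/7

By the power rule, an antiderivative is F(x) = -5*x**7/7 + x**6/6 - x**4/2 + 2*x**3 + 5*x.
Then F(5) - F(1) = (-1117975/21) - (125/21) = -372700/7.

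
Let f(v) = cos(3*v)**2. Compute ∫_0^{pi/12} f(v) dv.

1/12 + pi/24

Use the identity cos^2(3*v) = (1 + cos(6*v))/2.
An antiderivative is F(v) = v/2 + sin(6*v)/12.
Then F(pi/12) - F(0) = (1/12 + pi/24) - (0) = 1/12 + pi/24.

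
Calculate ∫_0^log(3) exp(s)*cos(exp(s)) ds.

-sin(1) + sin(3)

Let u = exp(s), so du = exp(s) ds. When s = 0, u = 1; when s = log(3), u = 3.
The integral becomes ∫ cos(u) du from 1 to 3, with antiderivative sin(u).
Back in s: F(s) = sin(exp(s)).
Then F(log(3)) - F(0) = (sin(3)) - (sin(1)) = -sin(1) + sin(3).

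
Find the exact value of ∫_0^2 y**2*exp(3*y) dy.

-2/27 + 26*exp(6)/27

Integrate by parts twice (u = y^2, dv = exp(3*y) dy).
An antiderivative is F(y) = (9*y**2 - 6*y + 2)*exp(3*y)/27.
Then F(2) - F(0) = (26*exp(6)/27) - (2/27) = -2/27 + 26*exp(6)/27.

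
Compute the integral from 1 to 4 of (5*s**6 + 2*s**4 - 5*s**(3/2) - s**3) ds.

1677983/140

By the power rule, an antiderivative is F(s) = 5*s**7/7 - 2*s**(5/2) + 2*s**5/5 - s**4/4.
Then F(4) - F(1) = (419456/35) - (-159/140) = 1677983/140.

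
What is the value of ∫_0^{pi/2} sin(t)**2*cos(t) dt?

1/3

Let u = sin(t), so du = cos(t) dt. When t = 0, u = 0; when t = pi/2, u = 1.
The integral becomes ∫ u**2 du from 0 to 1, with antiderivative u**3/3.
Back in t: F(t) = sin(t)**3/3.
Then F(pi/2) - F(0) = (1/3) - (0) = 1/3.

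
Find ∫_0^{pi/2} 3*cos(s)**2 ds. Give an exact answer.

3*pi/4

Use the identity cos^2(s) = (1 + cos(2*s))/2.
An antiderivative is F(s) = 3*s/2 + 3*sin(2*s)/4.
Then F(pi/2) - F(0) = (3*pi/4) - (0) = 3*pi/4.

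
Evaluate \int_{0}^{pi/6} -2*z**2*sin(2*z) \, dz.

-sqrt(3)*pi/12 + pi**2/72 + 1/4

Integrate by parts twice (u = z^2, dv = -2*sin(2*z) dz).
An antiderivative is F(z) = z**2*cos(2*z) - z*sin(2*z) - cos(2*z)/2.
Then F(pi/6) - F(0) = (-sqrt(3)*pi/12 - 1/4 + pi**2/72) - (-1/2) = -sqrt(3)*pi/12 + pi**2/72 + 1/4.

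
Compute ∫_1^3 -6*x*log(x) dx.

Integrate by parts once (u = ln x, dv = -6*x dx).
An antiderivative is F(x) = -3*x**2*(2*log(x) - 1)/2.
Then F(3) - F(1) = (27/2 - 27*log(3)) - (3/2) = 12 - 27*log(3).

12 - 27*log(3)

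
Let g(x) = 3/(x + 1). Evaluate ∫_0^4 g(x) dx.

3*log(5)

An antiderivative is F(x) = 3*log(x + 1).
Then F(4) - F(0) = (3*log(5)) - (0) = 3*log(5).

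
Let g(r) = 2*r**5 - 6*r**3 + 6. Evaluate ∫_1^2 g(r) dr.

By the power rule, an antiderivative is F(r) = r**6/3 - 3*r**4/2 + 6*r.
Then F(2) - F(1) = (28/3) - (29/6) = 9/2.

9/2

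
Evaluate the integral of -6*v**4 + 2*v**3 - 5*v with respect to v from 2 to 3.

-1166/5

By the power rule, an antiderivative is F(v) = -6*v**5/5 + v**4/2 - 5*v**2/2.
Then F(3) - F(2) = (-1368/5) - (-202/5) = -1166/5.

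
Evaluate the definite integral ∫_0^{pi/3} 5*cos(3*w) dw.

An antiderivative is F(w) = 5*sin(3*w)/3.
Then F(pi/3) - F(0) = (0) - (0) = 0.

0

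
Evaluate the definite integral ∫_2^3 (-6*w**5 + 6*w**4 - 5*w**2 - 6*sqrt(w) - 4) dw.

By the power rule, an antiderivative is F(w) = -w**6 + 6*w**5/5 - 4*w**(3/2) - 5*w**3/3 - 4*w.
Then F(3) - F(2) = (-2472/5 - 12*sqrt(3)) - (-704/15 - 8*sqrt(2)) = -6712/15 - 12*sqrt(3) + 8*sqrt(2).

-6712/15 - 12*sqrt(3) + 8*sqrt(2)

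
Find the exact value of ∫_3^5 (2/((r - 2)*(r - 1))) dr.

Factor the denominator: r**2 - 3*r + 2 = (r - 1)(r - 2).
Partial fractions: 2/((r - 2)*(r - 1)) = -2/(r - 1) + 2/(r - 2).
An antiderivative is F(r) = 2*log(r - 2) - 2*log(r - 1).
Then F(5) - F(3) = (log(9/16)) - (-log(4)) = log(9/4).

log(9/4)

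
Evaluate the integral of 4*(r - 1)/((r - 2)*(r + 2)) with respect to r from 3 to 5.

Factor the denominator: r**2 - 4 = (r + 2)(r - 2).
Partial fractions: 4*(r - 1)/((r - 2)*(r + 2)) = 3/(r + 2) + 1/(r - 2).
An antiderivative is F(r) = log(r - 2) + 3*log(r + 2).
Then F(5) - F(3) = (log(3) + 3*log(7)) - (3*log(5)) = -3*log(5) + log(3) + 3*log(7).

-3*log(5) + log(3) + 3*log(7)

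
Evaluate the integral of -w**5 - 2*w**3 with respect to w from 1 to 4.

-810

By the power rule, an antiderivative is F(w) = -w**6/6 - w**4/2.
Then F(4) - F(1) = (-2432/3) - (-2/3) = -810.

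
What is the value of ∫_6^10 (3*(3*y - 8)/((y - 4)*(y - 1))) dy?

Factor the denominator: y**2 - 5*y + 4 = (y - 1)(y - 4).
Partial fractions: 3*(3*y - 8)/((y - 4)*(y - 1)) = 5/(y - 1) + 4/(y - 4).
An antiderivative is F(y) = 4*log(y - 4) + 5*log(y - 1).
Then F(10) - F(6) = (4*log(2) + 14*log(3)) - (4*log(2) + 5*log(5)) = -5*log(5) + 14*log(3).

-5*log(5) + 14*log(3)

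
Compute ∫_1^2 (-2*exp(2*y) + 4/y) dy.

-exp(4) + log(16) + exp(2)

An antiderivative is F(y) = -exp(2*y) + 4*log(y).
Then F(2) - F(1) = (-exp(4) + log(16)) - (-exp(2)) = -exp(4) + log(16) + exp(2).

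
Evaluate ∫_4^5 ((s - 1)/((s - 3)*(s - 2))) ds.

Factor the denominator: s**2 - 5*s + 6 = (s - 2)(s - 3).
Partial fractions: (s - 1)/((s - 3)*(s - 2)) = -1/(s - 2) + 2/(s - 3).
An antiderivative is F(s) = 2*log(s - 3) - log(s - 2).
Then F(5) - F(4) = (log(4/3)) - (-log(2)) = log(8/3).

log(8/3)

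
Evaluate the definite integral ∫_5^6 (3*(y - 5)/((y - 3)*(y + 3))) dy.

-11*log(2) + 7*log(3)

Factor the denominator: y**2 - 9 = (y + 3)(y - 3).
Partial fractions: 3*(y - 5)/((y - 3)*(y + 3)) = 4/(y + 3) - 1/(y - 3).
An antiderivative is F(y) = -log(y - 3) + 4*log(y + 3).
Then F(6) - F(5) = (7*log(3)) - (11*log(2)) = -11*log(2) + 7*log(3).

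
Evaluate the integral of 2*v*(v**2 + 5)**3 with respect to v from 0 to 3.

Let u = v**2 + 5, so du = 2*v dv. When v = 0, u = 5; when v = 3, u = 14.
The integral becomes ∫ u**3 du from 5 to 14, with antiderivative u**4/4.
Back in v: F(v) = (v**2 + 5)**4/4.
Then F(3) - F(0) = (9604) - (625/4) = 37791/4.

37791/4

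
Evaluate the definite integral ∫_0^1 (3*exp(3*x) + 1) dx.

exp(3)

An antiderivative is F(x) = exp(3*x) + x.
Then F(1) - F(0) = (1 + exp(3)) - (1) = exp(3).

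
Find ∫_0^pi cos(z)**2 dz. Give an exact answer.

pi/2

Use the identity cos^2(z) = (1 + cos(2*z))/2.
An antiderivative is F(z) = z/2 + sin(2*z)/4.
Then F(pi) - F(0) = (pi/2) - (0) = pi/2.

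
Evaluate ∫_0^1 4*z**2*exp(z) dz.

Integrate by parts twice (u = z^2, dv = 4*exp(z) dz).
An antiderivative is F(z) = (4*z**2 - 8*z + 8)*exp(z).
Then F(1) - F(0) = (4*E) - (8) = -8 + 4*E.

-8 + 4*E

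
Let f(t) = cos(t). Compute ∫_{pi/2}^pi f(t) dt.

-1

An antiderivative is F(t) = sin(t).
Then F(pi) - F(pi/2) = (0) - (1) = -1.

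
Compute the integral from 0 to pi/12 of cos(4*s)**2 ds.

Use the identity cos^2(4*s) = (1 + cos(8*s))/2.
An antiderivative is F(s) = s/2 + sin(8*s)/16.
Then F(pi/12) - F(0) = (sqrt(3)/32 + pi/24) - (0) = sqrt(3)/32 + pi/24.

sqrt(3)/32 + pi/24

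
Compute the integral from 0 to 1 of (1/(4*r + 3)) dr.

An antiderivative is F(r) = log(4*r + 3)/4.
Then F(1) - F(0) = (log(7)/4) - (log(3)/4) = -log(3)/4 + log(7)/4.

-log(3)/4 + log(7)/4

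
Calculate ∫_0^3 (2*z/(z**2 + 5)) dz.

log(14/5)

Let u = z**2 + 5, so du = 2*z dz. When z = 0, u = 5; when z = 3, u = 14.
The integral becomes ∫ 1/u du from 5 to 14, with antiderivative log(u).
Back in z: F(z) = log(z**2 + 5).
Then F(3) - F(0) = (log(14)) - (log(5)) = log(14/5).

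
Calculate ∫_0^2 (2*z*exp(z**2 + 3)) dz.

-exp(3) + exp(7)

Let u = z**2 + 3, so du = 2*z dz. When z = 0, u = 3; when z = 2, u = 7.
The integral becomes ∫ exp(u) du from 3 to 7, with antiderivative exp(u).
Back in z: F(z) = exp(z**2 + 3).
Then F(2) - F(0) = (exp(7)) - (exp(3)) = -exp(3) + exp(7).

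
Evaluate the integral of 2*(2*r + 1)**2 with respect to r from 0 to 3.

114

Let u = 2*r + 1, so du = 2 dr. When r = 0, u = 1; when r = 3, u = 7.
The integral becomes ∫ u**2 du from 1 to 7, with antiderivative u**3/3.
Back in r: F(r) = (2*r + 1)**3/3.
Then F(3) - F(0) = (343/3) - (1/3) = 114.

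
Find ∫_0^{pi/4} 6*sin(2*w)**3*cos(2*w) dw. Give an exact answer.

Let u = sin(2*w), so du = 2*cos(2*w) dw. When w = 0, u = 0; when w = pi/4, u = 1.
The integral becomes 3·∫ u**3 du from 0 to 1, with antiderivative 3*u**4/4.
Back in w: F(w) = 3*sin(2*w)**4/4.
Then F(pi/4) - F(0) = (3/4) - (0) = 3/4.

3/4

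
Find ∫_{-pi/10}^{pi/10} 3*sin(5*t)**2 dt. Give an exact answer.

3*pi/10

Use the identity sin^2(5*t) = (1 - cos(10*t))/2.
An antiderivative is F(t) = 3*t/2 - 3*sin(10*t)/20.
Then F(pi/10) - F(-pi/10) = (3*pi/20) - (-3*pi/20) = 3*pi/10.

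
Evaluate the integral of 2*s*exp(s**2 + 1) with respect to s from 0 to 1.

Let u = s**2 + 1, so du = 2*s ds. When s = 0, u = 1; when s = 1, u = 2.
The integral becomes ∫ exp(u) du from 1 to 2, with antiderivative exp(u).
Back in s: F(s) = exp(s**2 + 1).
Then F(1) - F(0) = (exp(2)) - (exp(1)) = -exp(1) + exp(2).

-exp(1) + exp(2)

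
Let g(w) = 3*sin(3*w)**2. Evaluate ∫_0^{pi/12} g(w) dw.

-1/4 + pi/8

Use the identity sin^2(3*w) = (1 - cos(6*w))/2.
An antiderivative is F(w) = 3*w/2 - sin(6*w)/4.
Then F(pi/12) - F(0) = (-1/4 + pi/8) - (0) = -1/4 + pi/8.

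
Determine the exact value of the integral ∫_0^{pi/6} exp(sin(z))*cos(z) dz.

-1 + exp(1/2)

Let u = sin(z), so du = cos(z) dz. When z = 0, u = 0; when z = pi/6, u = 1/2.
The integral becomes ∫ exp(u) du from 0 to 1/2, with antiderivative exp(u).
Back in z: F(z) = exp(sin(z)).
Then F(pi/6) - F(0) = (exp(1/2)) - (1) = -1 + exp(1/2).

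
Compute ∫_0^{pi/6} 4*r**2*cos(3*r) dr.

-8/27 + pi**2/27

Integrate by parts twice (u = r^2, dv = 4*cos(3*r) dr).
An antiderivative is F(r) = 4*r**2*sin(3*r)/3 + 8*r*cos(3*r)/9 - 8*sin(3*r)/27.
Then F(pi/6) - F(0) = (-8/27 + pi**2/27) - (0) = -8/27 + pi**2/27.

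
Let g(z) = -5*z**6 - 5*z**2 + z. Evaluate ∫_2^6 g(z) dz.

By the power rule, an antiderivative is F(z) = -5*z**7/7 - 5*z**3/3 + z**2/2.
Then F(6) - F(2) = (-1402074/7) - (-2158/21) = -4204064/21.

-4204064/21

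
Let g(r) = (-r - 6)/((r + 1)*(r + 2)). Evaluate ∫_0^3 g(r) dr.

-14*log(2) + 4*log(5)

Factor the denominator: r**2 + 3*r + 2 = (r + 2)(r + 1).
Partial fractions: (-r - 6)/((r + 1)*(r + 2)) = 4/(r + 2) - 5/(r + 1).
An antiderivative is F(r) = -5*log(r + 1) + 4*log(r + 2).
Then F(3) - F(0) = (-10*log(2) + 4*log(5)) - (log(16)) = -14*log(2) + 4*log(5).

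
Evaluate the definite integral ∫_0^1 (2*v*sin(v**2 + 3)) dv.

Let u = v**2 + 3, so du = 2*v dv. When v = 0, u = 3; when v = 1, u = 4.
The integral becomes ∫ sin(u) du from 3 to 4, with antiderivative -cos(u).
Back in v: F(v) = -cos(v**2 + 3).
Then F(1) - F(0) = (-cos(4)) - (-cos(3)) = cos(3) - cos(4).

cos(3) - cos(4)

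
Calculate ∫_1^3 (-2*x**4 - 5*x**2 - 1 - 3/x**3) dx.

By the power rule, an antiderivative is F(x) = -2*x**5/5 - 5*x**3/3 - x + 3/(2*x**2).
Then F(3) - F(1) = (-4351/30) - (-47/30) = -2152/15.

-2152/15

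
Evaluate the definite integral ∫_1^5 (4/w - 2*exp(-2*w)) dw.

-exp(-2) + exp(-10) + 4*log(5)

An antiderivative is F(w) = 4*log(w) + exp(-2*w).
Then F(5) - F(1) = (exp(-10) + 4*log(5)) - (exp(-2)) = -exp(-2) + exp(-10) + 4*log(5).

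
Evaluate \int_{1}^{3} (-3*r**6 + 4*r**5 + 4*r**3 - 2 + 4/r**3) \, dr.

-23546/63

By the power rule, an antiderivative is F(r) = -3*r**7/7 + 2*r**6/3 + r**4 - 2*r - 2/r**2.
Then F(3) - F(1) = (-23720/63) - (-58/21) = -23546/63.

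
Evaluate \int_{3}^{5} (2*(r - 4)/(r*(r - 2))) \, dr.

-6*log(3) + 4*log(5)

Factor the denominator: r**2 - 2*r = r(r - 2).
Partial fractions: 2*(r - 4)/(r*(r - 2)) = 4/r - 2/(r - 2).
An antiderivative is F(r) = 4*log(r) - 2*log(r - 2).
Then F(5) - F(3) = (-2*log(3) + 4*log(5)) - (log(81)) = -6*log(3) + 4*log(5).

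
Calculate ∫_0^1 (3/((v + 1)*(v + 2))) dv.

Factor the denominator: v**2 + 3*v + 2 = (v + 2)(v + 1).
Partial fractions: 3/((v + 1)*(v + 2)) = -3/(v + 2) + 3/(v + 1).
An antiderivative is F(v) = 3*log(v + 1) - 3*log(v + 2).
Then F(1) - F(0) = (log(8/27)) - (-log(8)) = log(64/27).

log(64/27)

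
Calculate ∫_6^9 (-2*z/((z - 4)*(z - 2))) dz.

Factor the denominator: z**2 - 6*z + 8 = (z - 2)(z - 4).
Partial fractions: -2*z/((z - 4)*(z - 2)) = 2/(z - 2) - 4/(z - 4).
An antiderivative is F(z) = -4*log(z - 4) + 2*log(z - 2).
Then F(9) - F(6) = (-4*log(5) + 2*log(7)) - (0) = -4*log(5) + 2*log(7).

-4*log(5) + 2*log(7)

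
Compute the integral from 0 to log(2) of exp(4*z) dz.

15/4

Let u = exp(z), so du = exp(z) dz. When z = 0, u = 1; when z = log(2), u = 2.
The integral becomes ∫ u**3 du from 1 to 2, with antiderivative u**4/4.
Back in z: F(z) = exp(4*z)/4.
Then F(log(2)) - F(0) = (4) - (1/4) = 15/4.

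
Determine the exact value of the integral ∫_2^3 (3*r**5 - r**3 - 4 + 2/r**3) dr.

5623/18

By the power rule, an antiderivative is F(r) = r**6/2 - r**4/4 - 4*r - 1/r**2.
Then F(3) - F(2) = (11957/36) - (79/4) = 5623/18.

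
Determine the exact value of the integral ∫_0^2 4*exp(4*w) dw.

-1 + exp(8)

Let u = 4*w, so du = 4 dw. When w = 0, u = 0; when w = 2, u = 8.
The integral becomes ∫ exp(u) du from 0 to 8, with antiderivative exp(u).
Back in w: F(w) = exp(4*w).
Then F(2) - F(0) = (exp(8)) - (1) = -1 + exp(8).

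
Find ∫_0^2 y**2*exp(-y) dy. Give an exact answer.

2 - 10*exp(-2)

Integrate by parts twice (u = y^2, dv = exp(-y) dy).
An antiderivative is F(y) = (-y**2 - 2*y - 2)*exp(-y).
Then F(2) - F(0) = (-10*exp(-2)) - (-2) = 2 - 10*exp(-2).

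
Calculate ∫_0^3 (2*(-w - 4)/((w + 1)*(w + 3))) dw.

Factor the denominator: w**2 + 4*w + 3 = (w + 3)(w + 1).
Partial fractions: 2*(-w - 4)/((w + 1)*(w + 3)) = 1/(w + 3) - 3/(w + 1).
An antiderivative is F(w) = -3*log(w + 1) + log(w + 3).
Then F(3) - F(0) = (log(3/32)) - (log(3)) = -log(32).

-log(32)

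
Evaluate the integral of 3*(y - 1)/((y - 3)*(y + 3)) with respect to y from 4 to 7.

Factor the denominator: y**2 - 9 = (y + 3)(y - 3).
Partial fractions: 3*(y - 1)/((y - 3)*(y + 3)) = 2/(y + 3) + 1/(y - 3).
An antiderivative is F(y) = log(y - 3) + 2*log(y + 3).
Then F(7) - F(4) = (4*log(2) + 2*log(5)) - (log(49)) = -2*log(7) + 4*log(2) + 2*log(5).

-2*log(7) + 4*log(2) + 2*log(5)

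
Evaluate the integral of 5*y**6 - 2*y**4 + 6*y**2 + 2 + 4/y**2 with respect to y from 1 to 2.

3371/35

By the power rule, an antiderivative is F(y) = 5*y**7/7 - 2*y**5/5 + 2*y**3 + 2*y - 4/y.
Then F(2) - F(1) = (3382/35) - (11/35) = 3371/35.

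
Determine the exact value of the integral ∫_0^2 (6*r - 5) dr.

2

By the power rule, an antiderivative is F(r) = 3*r**2 - 5*r.
Then F(2) - F(0) = (2) - (0) = 2.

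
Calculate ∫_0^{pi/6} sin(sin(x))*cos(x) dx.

1 - cos(1/2)

Let u = sin(x), so du = cos(x) dx. When x = 0, u = 0; when x = pi/6, u = 1/2.
The integral becomes ∫ sin(u) du from 0 to 1/2, with antiderivative -cos(u).
Back in x: F(x) = -cos(sin(x)).
Then F(pi/6) - F(0) = (-cos(1/2)) - (-1) = 1 - cos(1/2).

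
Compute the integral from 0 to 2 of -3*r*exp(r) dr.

Integrate by parts once (u = r, dv = -3*exp(r) dr).
An antiderivative is F(r) = (-3*r + 3)*exp(r).
Then F(2) - F(0) = (-3*exp(2)) - (3) = -3*exp(2) - 3.

-3*exp(2) - 3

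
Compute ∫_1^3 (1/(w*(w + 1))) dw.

log(3/2)

Factor the denominator: w**2 + w = (w + 1)w.
Partial fractions: 1/(w*(w + 1)) = -1/(w + 1) + 1/w.
An antiderivative is F(w) = log(w) - log(w + 1).
Then F(3) - F(1) = (log(3/4)) - (-log(2)) = log(3/2).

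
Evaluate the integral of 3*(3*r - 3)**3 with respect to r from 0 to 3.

Let u = 3*r - 3, so du = 3 dr. When r = 0, u = -3; when r = 3, u = 6.
The integral becomes ∫ u**3 du from -3 to 6, with antiderivative u**4/4.
Back in r: F(r) = (3*r - 3)**4/4.
Then F(3) - F(0) = (324) - (81/4) = 1215/4.

1215/4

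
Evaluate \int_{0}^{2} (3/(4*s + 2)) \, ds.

An antiderivative is F(s) = 3*log(4*s + 2)/4.
Then F(2) - F(0) = (3*log(10)/4) - (3*log(2)/4) = 3*log(5)/4.

3*log(5)/4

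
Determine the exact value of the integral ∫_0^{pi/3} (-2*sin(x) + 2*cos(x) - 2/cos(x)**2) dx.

-sqrt(3) - 1

An antiderivative is F(x) = 2*sin(x) + 2*cos(x) - 2*tan(x).
Then F(pi/3) - F(0) = (1 - sqrt(3)) - (2) = -sqrt(3) - 1.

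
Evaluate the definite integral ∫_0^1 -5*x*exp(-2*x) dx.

Integrate by parts once (u = x, dv = -5*exp(-2*x) dx).
An antiderivative is F(x) = (10*x + 5)*exp(-2*x)/4.
Then F(1) - F(0) = (15*exp(-2)/4) - (5/4) = -5/4 + 15*exp(-2)/4.

-5/4 + 15*exp(-2)/4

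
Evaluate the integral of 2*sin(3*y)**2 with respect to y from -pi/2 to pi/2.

Use the identity sin^2(3*y) = (1 - cos(6*y))/2.
An antiderivative is F(y) = y - sin(6*y)/6.
Then F(pi/2) - F(-pi/2) = (pi/2) - (-pi/2) = pi.

pi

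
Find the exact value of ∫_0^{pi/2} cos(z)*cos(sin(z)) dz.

Let u = sin(z), so du = cos(z) dz. When z = 0, u = 0; when z = pi/2, u = 1.
The integral becomes ∫ cos(u) du from 0 to 1, with antiderivative sin(u).
Back in z: F(z) = sin(sin(z)).
Then F(pi/2) - F(0) = (sin(1)) - (0) = sin(1).

sin(1)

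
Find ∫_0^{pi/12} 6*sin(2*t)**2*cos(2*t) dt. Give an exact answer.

Let u = sin(2*t), so du = 2*cos(2*t) dt. When t = 0, u = 0; when t = pi/12, u = 1/2.
The integral becomes 3·∫ u**2 du from 0 to 1/2, with antiderivative u**3.
Back in t: F(t) = sin(2*t)**3.
Then F(pi/12) - F(0) = (1/8) - (0) = 1/8.

1/8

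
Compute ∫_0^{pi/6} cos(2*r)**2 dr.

sqrt(3)/16 + pi/12

Use the identity cos^2(2*r) = (1 + cos(4*r))/2.
An antiderivative is F(r) = r/2 + sin(4*r)/8.
Then F(pi/6) - F(0) = (sqrt(3)/16 + pi/12) - (0) = sqrt(3)/16 + pi/12.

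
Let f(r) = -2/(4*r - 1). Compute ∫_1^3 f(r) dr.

-log(11)/2 + log(3)/2

An antiderivative is F(r) = -log(4*r - 1)/2.
Then F(3) - F(1) = (-log(11)/2) - (-log(3)/2) = -log(11)/2 + log(3)/2.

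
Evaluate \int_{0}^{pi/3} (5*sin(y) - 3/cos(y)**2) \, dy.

5/2 - 3*sqrt(3)

An antiderivative is F(y) = -5*cos(y) - 3*tan(y).
Then F(pi/3) - F(0) = (-3*sqrt(3) - 5/2) - (-5) = 5/2 - 3*sqrt(3).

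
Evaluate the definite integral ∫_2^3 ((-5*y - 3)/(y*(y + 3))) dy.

Factor the denominator: y**2 + 3*y = (y + 3)y.
Partial fractions: (-5*y - 3)/(y*(y + 3)) = -4/(y + 3) - 1/y.
An antiderivative is F(y) = -log(y) - 4*log(y + 3).
Then F(3) - F(2) = (-5*log(3) - 4*log(2)) - (-4*log(5) - log(2)) = -5*log(3) - 3*log(2) + 4*log(5).

-5*log(3) - 3*log(2) + 4*log(5)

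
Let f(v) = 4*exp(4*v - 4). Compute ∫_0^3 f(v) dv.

Let u = 4*v - 4, so du = 4 dv. When v = 0, u = -4; when v = 3, u = 8.
The integral becomes ∫ exp(u) du from -4 to 8, with antiderivative exp(u).
Back in v: F(v) = exp(4*v - 4).
Then F(3) - F(0) = (exp(8)) - (exp(-4)) = -(1 - exp(12))*exp(-4).

-(1 - exp(12))*exp(-4)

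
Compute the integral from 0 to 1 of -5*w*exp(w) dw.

Integrate by parts once (u = w, dv = -5*exp(w) dw).
An antiderivative is F(w) = (-5*w + 5)*exp(w).
Then F(1) - F(0) = (0) - (5) = -5.

-5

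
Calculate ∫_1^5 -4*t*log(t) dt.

Integrate by parts once (u = ln t, dv = -4*t dt).
An antiderivative is F(t) = -t**2*(2*log(t) - 1).
Then F(5) - F(1) = (25 - 50*log(5)) - (1) = 24 - 50*log(5).

24 - 50*log(5)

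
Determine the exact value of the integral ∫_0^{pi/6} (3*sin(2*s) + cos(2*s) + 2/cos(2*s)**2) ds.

3/4 + 5*sqrt(3)/4

An antiderivative is F(s) = sin(2*s)/2 - 3*cos(2*s)/2 + tan(2*s).
Then F(pi/6) - F(0) = (-3/4 + 5*sqrt(3)/4) - (-3/2) = 3/4 + 5*sqrt(3)/4.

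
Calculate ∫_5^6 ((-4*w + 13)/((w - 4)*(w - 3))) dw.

-log(12)

Factor the denominator: w**2 - 7*w + 12 = (w - 3)(w - 4).
Partial fractions: (-4*w + 13)/((w - 4)*(w - 3)) = -1/(w - 3) - 3/(w - 4).
An antiderivative is F(w) = -3*log(w - 4) - log(w - 3).
Then F(6) - F(5) = (-log(24)) - (-log(2)) = -log(12).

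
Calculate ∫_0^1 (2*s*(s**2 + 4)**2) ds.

Let u = s**2 + 4, so du = 2*s ds. When s = 0, u = 4; when s = 1, u = 5.
The integral becomes ∫ u**2 du from 4 to 5, with antiderivative u**3/3.
Back in s: F(s) = (s**2 + 4)**3/3.
Then F(1) - F(0) = (125/3) - (64/3) = 61/3.

61/3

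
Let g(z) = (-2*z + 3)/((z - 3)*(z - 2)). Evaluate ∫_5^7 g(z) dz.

Factor the denominator: z**2 - 5*z + 6 = (z - 2)(z - 3).
Partial fractions: (-2*z + 3)/((z - 3)*(z - 2)) = 1/(z - 2) - 3/(z - 3).
An antiderivative is F(z) = -3*log(z - 3) + log(z - 2).
Then F(7) - F(5) = (log(5/64)) - (log(3/8)) = log(5/24).

log(5/24)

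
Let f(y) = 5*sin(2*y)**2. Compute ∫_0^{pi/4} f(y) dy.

Use the identity sin^2(2*y) = (1 - cos(4*y))/2.
An antiderivative is F(y) = 5*y/2 - 5*sin(4*y)/8.
Then F(pi/4) - F(0) = (5*pi/8) - (0) = 5*pi/8.

5*pi/8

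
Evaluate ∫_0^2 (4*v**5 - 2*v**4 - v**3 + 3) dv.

By the power rule, an antiderivative is F(v) = 2*v**6/3 - 2*v**5/5 - v**4/4 + 3*v.
Then F(2) - F(0) = (478/15) - (0) = 478/15.

478/15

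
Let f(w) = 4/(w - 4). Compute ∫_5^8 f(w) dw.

8*log(2)

An antiderivative is F(w) = 4*log(w - 4).
Then F(8) - F(5) = (8*log(2)) - (0) = 8*log(2).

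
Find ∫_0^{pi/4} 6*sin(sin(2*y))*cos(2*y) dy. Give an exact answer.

Let u = sin(2*y), so du = 2*cos(2*y) dy. When y = 0, u = 0; when y = pi/4, u = 1.
The integral becomes 3·∫ sin(u) du from 0 to 1, with antiderivative -3*cos(u).
Back in y: F(y) = -3*cos(sin(2*y)).
Then F(pi/4) - F(0) = (-3*cos(1)) - (-3) = 3 - 3*cos(1).

3 - 3*cos(1)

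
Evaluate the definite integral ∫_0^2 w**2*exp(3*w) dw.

Integrate by parts twice (u = w^2, dv = exp(3*w) dw).
An antiderivative is F(w) = (9*w**2 - 6*w + 2)*exp(3*w)/27.
Then F(2) - F(0) = (26*exp(6)/27) - (2/27) = -2/27 + 26*exp(6)/27.

-2/27 + 26*exp(6)/27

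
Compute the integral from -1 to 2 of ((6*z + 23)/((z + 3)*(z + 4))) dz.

-4*log(2) + 5*log(5)

Factor the denominator: z**2 + 7*z + 12 = (z + 4)(z + 3).
Partial fractions: (6*z + 23)/((z + 3)*(z + 4)) = 1/(z + 4) + 5/(z + 3).
An antiderivative is F(z) = 5*log(z + 3) + log(z + 4).
Then F(2) - F(-1) = (log(2) + log(3) + 5*log(5)) - (log(96)) = -4*log(2) + 5*log(5).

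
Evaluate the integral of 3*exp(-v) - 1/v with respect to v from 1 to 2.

An antiderivative is F(v) = -log(v) - 3*exp(-v).
Then F(2) - F(1) = (-log(2) - 3*exp(-2)) - (-3*exp(-1)) = -log(2) - 3*exp(-2) + 3*exp(-1).

-log(2) - 3*exp(-2) + 3*exp(-1)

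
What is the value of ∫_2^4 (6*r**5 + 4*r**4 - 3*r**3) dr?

23228/5

By the power rule, an antiderivative is F(r) = r**6 + 4*r**5/5 - 3*r**4/4.
Then F(4) - F(2) = (23616/5) - (388/5) = 23228/5.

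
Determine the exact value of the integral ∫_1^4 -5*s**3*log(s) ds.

Integrate by parts once (u = ln s, dv = -5*s**3 ds).
An antiderivative is F(s) = -5*s**4*(4*log(s) - 1)/16.
Then F(4) - F(1) = (80 - 640*log(2)) - (5/16) = 1275/16 - 640*log(2).

1275/16 - 640*log(2)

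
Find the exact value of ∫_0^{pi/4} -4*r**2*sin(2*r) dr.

Integrate by parts twice (u = r^2, dv = -4*sin(2*r) dr).
An antiderivative is F(r) = 2*r**2*cos(2*r) - 2*r*sin(2*r) - cos(2*r).
Then F(pi/4) - F(0) = (-pi/2) - (-1) = 1 - pi/2.

1 - pi/2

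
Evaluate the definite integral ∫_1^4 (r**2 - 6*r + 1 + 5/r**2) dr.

-69/4

By the power rule, an antiderivative is F(r) = r**3/3 - 3*r**2 + r - 5/r.
Then F(4) - F(1) = (-287/12) - (-20/3) = -69/4.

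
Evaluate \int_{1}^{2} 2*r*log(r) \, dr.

Integrate by parts once (u = ln r, dv = 2*r dr).
An antiderivative is F(r) = r**2*(2*log(r) - 1)/2.
Then F(2) - F(1) = (-2 + log(16)) - (-1/2) = -3/2 + log(16).

-3/2 + log(16)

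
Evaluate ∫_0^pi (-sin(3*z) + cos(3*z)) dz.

-2/3

An antiderivative is F(z) = sin(3*z)/3 + cos(3*z)/3.
Then F(pi) - F(0) = (-1/3) - (1/3) = -2/3.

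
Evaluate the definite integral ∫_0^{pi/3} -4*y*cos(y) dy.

-2*sqrt(3)*pi/3 + 2

Integrate by parts once (u = y, dv = -4*cos(y) dy).
An antiderivative is F(y) = -4*y*sin(y) - 4*cos(y).
Then F(pi/3) - F(0) = (-2*sqrt(3)*pi/3 - 2) - (-4) = -2*sqrt(3)*pi/3 + 2.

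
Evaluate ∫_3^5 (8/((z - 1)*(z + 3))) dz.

log(9/4)

Factor the denominator: z**2 + 2*z - 3 = (z + 3)(z - 1).
Partial fractions: 8/((z - 1)*(z + 3)) = -2/(z + 3) + 2/(z - 1).
An antiderivative is F(z) = 2*log(z - 1) - 2*log(z + 3).
Then F(5) - F(3) = (-log(4)) - (-log(9)) = log(9/4).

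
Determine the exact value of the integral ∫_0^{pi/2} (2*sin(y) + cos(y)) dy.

3

An antiderivative is F(y) = sin(y) - 2*cos(y).
Then F(pi/2) - F(0) = (1) - (-2) = 3.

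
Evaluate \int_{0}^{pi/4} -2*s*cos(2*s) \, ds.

1/2 - pi/4

Integrate by parts once (u = s, dv = -2*cos(2*s) ds).
An antiderivative is F(s) = -s*sin(2*s) - cos(2*s)/2.
Then F(pi/4) - F(0) = (-pi/4) - (-1/2) = 1/2 - pi/4.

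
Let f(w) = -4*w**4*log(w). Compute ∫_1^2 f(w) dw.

124/25 - 128*log(2)/5

Integrate by parts once (u = ln w, dv = -4*w**4 dw).
An antiderivative is F(w) = -4*w**5*(5*log(w) - 1)/25.
Then F(2) - F(1) = (128/25 - 128*log(2)/5) - (4/25) = 124/25 - 128*log(2)/5.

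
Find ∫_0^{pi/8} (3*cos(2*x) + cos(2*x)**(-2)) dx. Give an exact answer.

An antiderivative is F(x) = 3*sin(2*x)/2 + tan(2*x)/2.
Then F(pi/8) - F(0) = (1/2 + 3*sqrt(2)/4) - (0) = 1/2 + 3*sqrt(2)/4.

1/2 + 3*sqrt(2)/4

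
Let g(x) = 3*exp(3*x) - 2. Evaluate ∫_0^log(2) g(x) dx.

7 - log(4)

An antiderivative is F(x) = exp(3*x) - 2*x.
Then F(log(2)) - F(0) = (8 - 2*log(2)) - (1) = 7 - log(4).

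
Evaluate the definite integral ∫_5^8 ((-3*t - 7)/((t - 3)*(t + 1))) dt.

-4*log(5) + log(3) + 3*log(2)

Factor the denominator: t**2 - 2*t - 3 = (t + 1)(t - 3).
Partial fractions: (-3*t - 7)/((t - 3)*(t + 1)) = 1/(t + 1) - 4/(t - 3).
An antiderivative is F(t) = -4*log(t - 3) + log(t + 1).
Then F(8) - F(5) = (-4*log(5) + 2*log(3)) - (log(3/8)) = -4*log(5) + log(3) + 3*log(2).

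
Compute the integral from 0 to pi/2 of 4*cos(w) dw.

4

An antiderivative is F(w) = 4*sin(w).
Then F(pi/2) - F(0) = (4) - (0) = 4.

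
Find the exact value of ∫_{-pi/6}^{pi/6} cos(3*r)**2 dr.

pi/6

Use the identity cos^2(3*r) = (1 + cos(6*r))/2.
An antiderivative is F(r) = r/2 + sin(6*r)/12.
Then F(pi/6) - F(-pi/6) = (pi/12) - (-pi/12) = pi/6.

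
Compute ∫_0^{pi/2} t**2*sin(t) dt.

-2 + pi

Integrate by parts twice (u = t^2, dv = sin(t) dt).
An antiderivative is F(t) = -t**2*cos(t) + 2*t*sin(t) + 2*cos(t).
Then F(pi/2) - F(0) = (pi) - (2) = -2 + pi.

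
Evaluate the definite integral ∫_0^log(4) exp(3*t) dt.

Let u = exp(t), so du = exp(t) dt. When t = 0, u = 1; when t = log(4), u = 4.
The integral becomes ∫ u**2 du from 1 to 4, with antiderivative u**3/3.
Back in t: F(t) = exp(3*t)/3.
Then F(log(4)) - F(0) = (64/3) - (1/3) = 21.

21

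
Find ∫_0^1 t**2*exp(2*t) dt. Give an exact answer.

Integrate by parts twice (u = t^2, dv = exp(2*t) dt).
An antiderivative is F(t) = (2*t**2 - 2*t + 1)*exp(2*t)/4.
Then F(1) - F(0) = (exp(2)/4) - (1/4) = -1/4 + exp(2)/4.

-1/4 + exp(2)/4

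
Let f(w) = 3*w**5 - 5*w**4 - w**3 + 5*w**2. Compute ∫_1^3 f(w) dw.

By the power rule, an antiderivative is F(w) = w**6/2 - w**5 - w**4/4 + 5*w**3/3.
Then F(3) - F(1) = (585/4) - (11/12) = 436/3.

436/3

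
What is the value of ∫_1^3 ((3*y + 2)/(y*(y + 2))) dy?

log(25/3)

Factor the denominator: y**2 + 2*y = (y + 2)y.
Partial fractions: (3*y + 2)/(y*(y + 2)) = 2/(y + 2) + 1/y.
An antiderivative is F(y) = log(y) + 2*log(y + 2).
Then F(3) - F(1) = (log(75)) - (log(9)) = log(25/3).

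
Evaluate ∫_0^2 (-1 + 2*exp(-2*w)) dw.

-1 - exp(-4)

An antiderivative is F(w) = -w - exp(-2*w).
Then F(2) - F(0) = (-2 - exp(-4)) - (-1) = -1 - exp(-4).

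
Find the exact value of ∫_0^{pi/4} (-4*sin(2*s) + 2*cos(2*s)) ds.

An antiderivative is F(s) = sin(2*s) + 2*cos(2*s).
Then F(pi/4) - F(0) = (1) - (2) = -1.

-1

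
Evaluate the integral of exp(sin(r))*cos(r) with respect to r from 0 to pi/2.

-1 + E

Let u = sin(r), so du = cos(r) dr. When r = 0, u = 0; when r = pi/2, u = 1.
The integral becomes ∫ exp(u) du from 0 to 1, with antiderivative exp(u).
Back in r: F(r) = exp(sin(r)).
Then F(pi/2) - F(0) = (E) - (1) = -1 + E.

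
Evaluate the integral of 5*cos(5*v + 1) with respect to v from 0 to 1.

-sin(1) + sin(6)

Let u = 5*v + 1, so du = 5 dv. When v = 0, u = 1; when v = 1, u = 6.
The integral becomes ∫ cos(u) du from 1 to 6, with antiderivative sin(u).
Back in v: F(v) = sin(5*v + 1).
Then F(1) - F(0) = (sin(6)) - (sin(1)) = -sin(1) + sin(6).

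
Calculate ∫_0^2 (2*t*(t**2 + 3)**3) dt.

Let u = t**2 + 3, so du = 2*t dt. When t = 0, u = 3; when t = 2, u = 7.
The integral becomes ∫ u**3 du from 3 to 7, with antiderivative u**4/4.
Back in t: F(t) = (t**2 + 3)**4/4.
Then F(2) - F(0) = (2401/4) - (81/4) = 580.

580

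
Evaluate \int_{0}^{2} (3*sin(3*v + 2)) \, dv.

cos(2) - cos(8)

Let u = 3*v + 2, so du = 3 dv. When v = 0, u = 2; when v = 2, u = 8.
The integral becomes ∫ sin(u) du from 2 to 8, with antiderivative -cos(u).
Back in v: F(v) = -cos(3*v + 2).
Then F(2) - F(0) = (-cos(8)) - (-cos(2)) = cos(2) - cos(8).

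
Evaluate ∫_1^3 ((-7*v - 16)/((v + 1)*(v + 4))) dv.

Factor the denominator: v**2 + 5*v + 4 = (v + 4)(v + 1).
Partial fractions: (-7*v - 16)/((v + 1)*(v + 4)) = -4/(v + 4) - 3/(v + 1).
An antiderivative is F(v) = -3*log(v + 1) - 4*log(v + 4).
Then F(3) - F(1) = (-4*log(7) - 6*log(2)) - (-4*log(5) - 3*log(2)) = -4*log(7) - 3*log(2) + 4*log(5).

-4*log(7) - 3*log(2) + 4*log(5)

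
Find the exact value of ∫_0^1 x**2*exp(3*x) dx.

Integrate by parts twice (u = x^2, dv = exp(3*x) dx).
An antiderivative is F(x) = (9*x**2 - 6*x + 2)*exp(3*x)/27.
Then F(1) - F(0) = (5*exp(3)/27) - (2/27) = -2/27 + 5*exp(3)/27.

-2/27 + 5*exp(3)/27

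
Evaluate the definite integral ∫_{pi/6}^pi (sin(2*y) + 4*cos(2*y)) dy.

-sqrt(3) - 1/4

An antiderivative is F(y) = 2*sin(2*y) - cos(2*y)/2.
Then F(pi) - F(pi/6) = (-1/2) - (-1/4 + sqrt(3)) = -sqrt(3) - 1/4.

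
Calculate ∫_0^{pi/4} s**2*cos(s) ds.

Integrate by parts twice (u = s^2, dv = cos(s) ds).
An antiderivative is F(s) = s**2*sin(s) + 2*s*cos(s) - 2*sin(s).
Then F(pi/4) - F(0) = (sqrt(2)*(-32 + pi**2 + 8*pi)/32) - (0) = sqrt(2)*(-32 + pi**2 + 8*pi)/32.

sqrt(2)*(-32 + pi**2 + 8*pi)/32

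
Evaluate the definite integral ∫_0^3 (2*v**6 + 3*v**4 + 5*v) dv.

By the power rule, an antiderivative is F(v) = 2*v**7/7 + 3*v**5/5 + 5*v**2/2.
Then F(3) - F(0) = (55521/70) - (0) = 55521/70.

55521/70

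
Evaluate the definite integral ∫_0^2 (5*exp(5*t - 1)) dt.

Let u = 5*t - 1, so du = 5 dt. When t = 0, u = -1; when t = 2, u = 9.
The integral becomes ∫ exp(u) du from -1 to 9, with antiderivative exp(u).
Back in t: F(t) = exp(5*t - 1).
Then F(2) - F(0) = (exp(9)) - (exp(-1)) = -(1 - exp(10))*exp(-1).

-(1 - exp(10))*exp(-1)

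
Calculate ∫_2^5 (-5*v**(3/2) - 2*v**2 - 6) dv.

-50*sqrt(5) - 96 + 8*sqrt(2)

By the power rule, an antiderivative is F(v) = -2*v**(5/2) - 2*v**3/3 - 6*v.
Then F(5) - F(2) = (-340/3 - 50*sqrt(5)) - (-52/3 - 8*sqrt(2)) = -50*sqrt(5) - 96 + 8*sqrt(2).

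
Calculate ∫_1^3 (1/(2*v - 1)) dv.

An antiderivative is F(v) = log(2*v - 1)/2.
Then F(3) - F(1) = (log(5)/2) - (0) = log(5)/2.

log(5)/2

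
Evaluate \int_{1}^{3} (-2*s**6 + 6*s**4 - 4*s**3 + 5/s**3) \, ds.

-129764/315

By the power rule, an antiderivative is F(s) = -2*s**7/7 + 6*s**5/5 - s**4 - 5/(2*s**2).
Then F(3) - F(1) = (-261157/630) - (-181/70) = -129764/315.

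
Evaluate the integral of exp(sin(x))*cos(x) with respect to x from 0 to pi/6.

Let u = sin(x), so du = cos(x) dx. When x = 0, u = 0; when x = pi/6, u = 1/2.
The integral becomes ∫ exp(u) du from 0 to 1/2, with antiderivative exp(u).
Back in x: F(x) = exp(sin(x)).
Then F(pi/6) - F(0) = (exp(1/2)) - (1) = -1 + exp(1/2).

-1 + exp(1/2)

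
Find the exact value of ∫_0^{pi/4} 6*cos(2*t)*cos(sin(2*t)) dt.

3*sin(1)

Let u = sin(2*t), so du = 2*cos(2*t) dt. When t = 0, u = 0; when t = pi/4, u = 1.
The integral becomes 3·∫ cos(u) du from 0 to 1, with antiderivative 3*sin(u).
Back in t: F(t) = 3*sin(sin(2*t)).
Then F(pi/4) - F(0) = (3*sin(1)) - (0) = 3*sin(1).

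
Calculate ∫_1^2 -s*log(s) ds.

Integrate by parts once (u = ln s, dv = -s ds).
An antiderivative is F(s) = -s**2*(2*log(s) - 1)/4.
Then F(2) - F(1) = (1 - log(4)) - (1/4) = 3/4 - log(4).

3/4 - log(4)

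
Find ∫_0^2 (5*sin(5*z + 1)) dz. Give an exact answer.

Let u = 5*z + 1, so du = 5 dz. When z = 0, u = 1; when z = 2, u = 11.
The integral becomes ∫ sin(u) du from 1 to 11, with antiderivative -cos(u).
Back in z: F(z) = -cos(5*z + 1).
Then F(2) - F(0) = (-cos(11)) - (-cos(1)) = -cos(11) + cos(1).

-cos(11) + cos(1)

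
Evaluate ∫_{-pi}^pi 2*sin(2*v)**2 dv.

2*pi

Use the identity sin^2(2*v) = (1 - cos(4*v))/2.
An antiderivative is F(v) = v - sin(4*v)/4.
Then F(pi) - F(-pi) = (pi) - (-pi) = 2*pi.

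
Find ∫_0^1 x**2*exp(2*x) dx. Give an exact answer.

Integrate by parts twice (u = x^2, dv = exp(2*x) dx).
An antiderivative is F(x) = (2*x**2 - 2*x + 1)*exp(2*x)/4.
Then F(1) - F(0) = (exp(2)/4) - (1/4) = -1/4 + exp(2)/4.

-1/4 + exp(2)/4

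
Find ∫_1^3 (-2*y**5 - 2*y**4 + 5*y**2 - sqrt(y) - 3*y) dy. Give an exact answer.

-4612/15 - 2*sqrt(3)

By the power rule, an antiderivative is F(y) = -y**6/3 - 2*y**5/5 - 2*y**(3/2)/3 + 5*y**3/3 - 3*y**2/2.
Then F(3) - F(1) = (-3087/10 - 2*sqrt(3)) - (-37/30) = -4612/15 - 2*sqrt(3).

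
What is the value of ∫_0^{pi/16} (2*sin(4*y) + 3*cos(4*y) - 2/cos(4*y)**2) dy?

An antiderivative is F(y) = 3*sin(4*y)/4 - cos(4*y)/2 - tan(4*y)/2.
Then F(pi/16) - F(0) = (-1/2 + sqrt(2)/8) - (-1/2) = sqrt(2)/8.

sqrt(2)/8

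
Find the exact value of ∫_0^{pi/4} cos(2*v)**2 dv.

Use the identity cos^2(2*v) = (1 + cos(4*v))/2.
An antiderivative is F(v) = v/2 + sin(4*v)/8.
Then F(pi/4) - F(0) = (pi/8) - (0) = pi/8.

pi/8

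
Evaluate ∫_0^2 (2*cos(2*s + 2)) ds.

Let u = 2*s + 2, so du = 2 ds. When s = 0, u = 2; when s = 2, u = 6.
The integral becomes ∫ cos(u) du from 2 to 6, with antiderivative sin(u).
Back in s: F(s) = sin(2*s + 2).
Then F(2) - F(0) = (sin(6)) - (sin(2)) = -sin(2) + sin(6).

-sin(2) + sin(6)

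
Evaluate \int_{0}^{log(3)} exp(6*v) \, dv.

Let u = exp(v), so du = exp(v) dv. When v = 0, u = 1; when v = log(3), u = 3.
The integral becomes ∫ u**5 du from 1 to 3, with antiderivative u**6/6.
Back in v: F(v) = exp(6*v)/6.
Then F(log(3)) - F(0) = (243/2) - (1/6) = 364/3.

364/3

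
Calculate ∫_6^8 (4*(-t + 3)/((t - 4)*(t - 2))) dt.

Factor the denominator: t**2 - 6*t + 8 = (t - 2)(t - 4).
Partial fractions: 4*(-t + 3)/((t - 4)*(t - 2)) = -2/(t - 2) - 2/(t - 4).
An antiderivative is F(t) = -2*log(t - 4) - 2*log(t - 2).
Then F(8) - F(6) = (-6*log(2) - 2*log(3)) - (-log(64)) = -log(9).

-log(9)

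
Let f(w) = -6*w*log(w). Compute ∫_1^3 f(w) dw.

Integrate by parts once (u = ln w, dv = -6*w dw).
An antiderivative is F(w) = -3*w**2*(2*log(w) - 1)/2.
Then F(3) - F(1) = (27/2 - 27*log(3)) - (3/2) = 12 - 27*log(3).

12 - 27*log(3)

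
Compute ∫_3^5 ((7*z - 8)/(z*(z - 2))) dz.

Factor the denominator: z**2 - 2*z = z(z - 2).
Partial fractions: (7*z - 8)/(z*(z - 2)) = 4/z + 3/(z - 2).
An antiderivative is F(z) = 4*log(z) + 3*log(z - 2).
Then F(5) - F(3) = (3*log(3) + 4*log(5)) - (log(81)) = -log(3) + 4*log(5).

-log(3) + 4*log(5)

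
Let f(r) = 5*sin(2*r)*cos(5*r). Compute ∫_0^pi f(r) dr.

-20/21

Use the identity sin(2*r)cos(5*r) = [sin(7*r) + sin(-3*r)]/2.
An antiderivative is F(r) = 5*cos(3*r)/6 - 5*cos(7*r)/14.
Then F(pi) - F(0) = (-10/21) - (10/21) = -20/21.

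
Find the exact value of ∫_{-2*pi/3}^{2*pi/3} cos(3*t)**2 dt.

Use the identity cos^2(3*t) = (1 + cos(6*t))/2.
An antiderivative is F(t) = t/2 + sin(6*t)/12.
Then F(2*pi/3) - F(-2*pi/3) = (pi/3) - (-pi/3) = 2*pi/3.

2*pi/3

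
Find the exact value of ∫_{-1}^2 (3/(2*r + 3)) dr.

An antiderivative is F(r) = 3*log(2*r + 3)/2.
Then F(2) - F(-1) = (3*log(7)/2) - (0) = 3*log(7)/2.

3*log(7)/2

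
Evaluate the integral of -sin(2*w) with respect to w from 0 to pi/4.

An antiderivative is F(w) = cos(2*w)/2.
Then F(pi/4) - F(0) = (0) - (1/2) = -1/2.

-1/2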